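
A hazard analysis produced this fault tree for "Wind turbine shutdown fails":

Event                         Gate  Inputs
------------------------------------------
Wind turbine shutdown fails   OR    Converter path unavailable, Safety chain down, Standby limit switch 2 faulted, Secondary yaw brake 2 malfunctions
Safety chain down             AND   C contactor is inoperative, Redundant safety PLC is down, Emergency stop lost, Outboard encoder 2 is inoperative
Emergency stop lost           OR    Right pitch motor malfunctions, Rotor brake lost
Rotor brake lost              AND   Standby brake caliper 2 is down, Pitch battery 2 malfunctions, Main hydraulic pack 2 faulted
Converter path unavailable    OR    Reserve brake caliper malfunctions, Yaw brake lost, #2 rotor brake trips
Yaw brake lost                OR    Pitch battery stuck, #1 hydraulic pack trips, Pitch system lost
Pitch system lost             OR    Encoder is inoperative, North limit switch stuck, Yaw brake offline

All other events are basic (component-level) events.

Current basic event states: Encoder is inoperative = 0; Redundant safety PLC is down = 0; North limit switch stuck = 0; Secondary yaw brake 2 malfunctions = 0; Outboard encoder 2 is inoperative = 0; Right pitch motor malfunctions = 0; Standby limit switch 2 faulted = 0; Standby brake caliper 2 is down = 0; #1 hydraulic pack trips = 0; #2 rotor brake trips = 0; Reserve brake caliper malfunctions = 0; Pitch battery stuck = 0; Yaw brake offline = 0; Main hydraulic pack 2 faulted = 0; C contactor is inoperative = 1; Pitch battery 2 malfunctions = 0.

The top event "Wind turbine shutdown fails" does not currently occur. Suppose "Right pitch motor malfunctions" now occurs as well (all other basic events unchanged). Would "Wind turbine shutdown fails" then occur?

Counterfactual: set "Right pitch motor malfunctions" to occurred.
Pitch system lost [OR]: Encoder is inoperative=not, North limit switch stuck=not, Yaw brake offline=not → no input occurs → does not occur.
Yaw brake lost [OR]: Pitch battery stuck=not, #1 hydraulic pack trips=not, Pitch system lost=not → no input occurs → does not occur.
Converter path unavailable [OR]: Reserve brake caliper malfunctions=not, Yaw brake lost=not, #2 rotor brake trips=not → no input occurs → does not occur.
Rotor brake lost [AND]: Standby brake caliper 2 is down=not, Pitch battery 2 malfunctions=not, Main hydraulic pack 2 faulted=not → not all inputs occur → does not occur.
Emergency stop lost [OR]: Right pitch motor malfunctions=occurs, Rotor brake lost=not → at least one input occurs → occurs.
Safety chain down [AND]: C contactor is inoperative=occurs, Redundant safety PLC is down=not, Emergency stop lost=occurs, Outboard encoder 2 is inoperative=not → not all inputs occur → does not occur.
Wind turbine shutdown fails [OR]: Converter path unavailable=not, Safety chain down=not, Standby limit switch 2 faulted=not, Secondary yaw brake 2 malfunctions=not → no input occurs → does not occur.

No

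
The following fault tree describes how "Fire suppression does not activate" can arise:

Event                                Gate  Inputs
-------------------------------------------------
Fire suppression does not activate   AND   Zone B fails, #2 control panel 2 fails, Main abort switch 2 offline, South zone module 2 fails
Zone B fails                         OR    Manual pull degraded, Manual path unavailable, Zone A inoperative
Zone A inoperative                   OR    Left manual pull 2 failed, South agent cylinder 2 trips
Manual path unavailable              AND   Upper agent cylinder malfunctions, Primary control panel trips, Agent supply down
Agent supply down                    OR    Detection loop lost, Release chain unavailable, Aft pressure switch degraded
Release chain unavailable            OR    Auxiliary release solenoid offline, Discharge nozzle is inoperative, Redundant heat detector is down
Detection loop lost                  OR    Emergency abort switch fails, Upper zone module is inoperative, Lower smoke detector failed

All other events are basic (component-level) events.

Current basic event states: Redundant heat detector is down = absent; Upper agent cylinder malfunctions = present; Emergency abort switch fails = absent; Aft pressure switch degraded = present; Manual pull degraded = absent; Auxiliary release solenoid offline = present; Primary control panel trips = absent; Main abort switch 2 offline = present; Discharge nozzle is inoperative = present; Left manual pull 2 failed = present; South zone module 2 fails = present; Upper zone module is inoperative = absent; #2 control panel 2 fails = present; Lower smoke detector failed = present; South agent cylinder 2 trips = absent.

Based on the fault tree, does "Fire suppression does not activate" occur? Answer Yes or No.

Detection loop lost [OR]: Emergency abort switch fails=not, Upper zone module is inoperative=not, Lower smoke detector failed=occurs → at least one input occurs → occurs.
Release chain unavailable [OR]: Auxiliary release solenoid offline=occurs, Discharge nozzle is inoperative=occurs, Redundant heat detector is down=not → at least one input occurs → occurs.
Agent supply down [OR]: Detection loop lost=occurs, Release chain unavailable=occurs, Aft pressure switch degraded=occurs → at least one input occurs → occurs.
Manual path unavailable [AND]: Upper agent cylinder malfunctions=occurs, Primary control panel trips=not, Agent supply down=occurs → not all inputs occur → does not occur.
Zone A inoperative [OR]: Left manual pull 2 failed=occurs, South agent cylinder 2 trips=not → at least one input occurs → occurs.
Zone B fails [OR]: Manual pull degraded=not, Manual path unavailable=not, Zone A inoperative=occurs → at least one input occurs → occurs.
Fire suppression does not activate [AND]: Zone B fails=occurs, #2 control panel 2 fails=occurs, Main abort switch 2 offline=occurs, South zone module 2 fails=occurs → all inputs occur → occurs.

Yes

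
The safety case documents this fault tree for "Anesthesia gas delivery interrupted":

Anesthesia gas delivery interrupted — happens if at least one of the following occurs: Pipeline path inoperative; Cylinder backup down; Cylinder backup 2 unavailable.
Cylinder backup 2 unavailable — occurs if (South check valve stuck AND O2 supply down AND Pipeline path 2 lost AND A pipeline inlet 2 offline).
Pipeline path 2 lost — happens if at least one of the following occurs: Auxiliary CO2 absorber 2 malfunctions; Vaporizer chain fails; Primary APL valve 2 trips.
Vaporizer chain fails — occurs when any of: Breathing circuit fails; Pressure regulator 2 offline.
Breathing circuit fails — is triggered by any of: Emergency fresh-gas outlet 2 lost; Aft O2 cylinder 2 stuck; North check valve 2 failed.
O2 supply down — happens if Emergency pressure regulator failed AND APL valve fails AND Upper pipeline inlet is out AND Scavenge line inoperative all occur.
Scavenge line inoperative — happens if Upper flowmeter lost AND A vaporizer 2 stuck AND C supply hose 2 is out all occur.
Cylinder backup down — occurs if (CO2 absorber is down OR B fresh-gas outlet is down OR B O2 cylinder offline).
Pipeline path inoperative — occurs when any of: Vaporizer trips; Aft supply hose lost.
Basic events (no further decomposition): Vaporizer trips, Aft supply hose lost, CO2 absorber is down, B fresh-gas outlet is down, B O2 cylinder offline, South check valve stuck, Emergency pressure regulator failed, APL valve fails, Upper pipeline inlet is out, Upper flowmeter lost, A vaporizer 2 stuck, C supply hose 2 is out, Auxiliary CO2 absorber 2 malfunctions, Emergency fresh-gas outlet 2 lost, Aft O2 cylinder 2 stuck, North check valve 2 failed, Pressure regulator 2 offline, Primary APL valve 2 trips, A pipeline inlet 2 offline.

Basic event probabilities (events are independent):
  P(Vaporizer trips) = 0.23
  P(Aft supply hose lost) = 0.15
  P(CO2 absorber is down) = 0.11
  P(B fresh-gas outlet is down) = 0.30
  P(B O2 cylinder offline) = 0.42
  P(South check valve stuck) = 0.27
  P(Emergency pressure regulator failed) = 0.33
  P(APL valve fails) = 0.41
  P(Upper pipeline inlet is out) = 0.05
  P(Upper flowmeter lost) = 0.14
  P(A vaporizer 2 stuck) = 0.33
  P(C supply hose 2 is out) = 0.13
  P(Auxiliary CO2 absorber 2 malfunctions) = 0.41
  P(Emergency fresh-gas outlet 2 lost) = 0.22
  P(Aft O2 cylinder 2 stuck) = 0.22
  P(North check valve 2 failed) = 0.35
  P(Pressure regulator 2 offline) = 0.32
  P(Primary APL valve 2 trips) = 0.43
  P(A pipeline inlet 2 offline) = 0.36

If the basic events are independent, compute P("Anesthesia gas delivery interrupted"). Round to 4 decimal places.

P(Pipeline path inoperative) [OR] = 1 − (1−0.23) × (1−0.15) = 0.345500
P(Cylinder backup down) [OR] = 1 − (1−0.11) × (1−0.30) × (1−0.42) = 0.638660
P(Scavenge line inoperative) [AND] = 0.14 × 0.33 × 0.13 = 0.006006
P(O2 supply down) [AND] = 0.33 × 0.41 × 0.05 × 0.006006 = 0.000041
P(Breathing circuit fails) [OR] = 1 − (1−0.22) × (1−0.22) × (1−0.35) = 0.604540
P(Vaporizer chain fails) [OR] = 1 − (1−0.604540) × (1−0.32) = 0.731087
P(Pipeline path 2 lost) [OR] = 1 − (1−0.41) × (1−0.731087) × (1−0.43) = 0.909565
P(Cylinder backup 2 unavailable) [AND] = 0.27 × 0.000041 × 0.909565 × 0.36 = 0.000004
P(Anesthesia gas delivery interrupted) [OR] = 1 − (1−0.345500) × (1−0.638660) × (1−0.000004) = 0.763504
Rounded to 4 decimal places: P(Anesthesia gas delivery interrupted) ≈ 0.7635.

0.7635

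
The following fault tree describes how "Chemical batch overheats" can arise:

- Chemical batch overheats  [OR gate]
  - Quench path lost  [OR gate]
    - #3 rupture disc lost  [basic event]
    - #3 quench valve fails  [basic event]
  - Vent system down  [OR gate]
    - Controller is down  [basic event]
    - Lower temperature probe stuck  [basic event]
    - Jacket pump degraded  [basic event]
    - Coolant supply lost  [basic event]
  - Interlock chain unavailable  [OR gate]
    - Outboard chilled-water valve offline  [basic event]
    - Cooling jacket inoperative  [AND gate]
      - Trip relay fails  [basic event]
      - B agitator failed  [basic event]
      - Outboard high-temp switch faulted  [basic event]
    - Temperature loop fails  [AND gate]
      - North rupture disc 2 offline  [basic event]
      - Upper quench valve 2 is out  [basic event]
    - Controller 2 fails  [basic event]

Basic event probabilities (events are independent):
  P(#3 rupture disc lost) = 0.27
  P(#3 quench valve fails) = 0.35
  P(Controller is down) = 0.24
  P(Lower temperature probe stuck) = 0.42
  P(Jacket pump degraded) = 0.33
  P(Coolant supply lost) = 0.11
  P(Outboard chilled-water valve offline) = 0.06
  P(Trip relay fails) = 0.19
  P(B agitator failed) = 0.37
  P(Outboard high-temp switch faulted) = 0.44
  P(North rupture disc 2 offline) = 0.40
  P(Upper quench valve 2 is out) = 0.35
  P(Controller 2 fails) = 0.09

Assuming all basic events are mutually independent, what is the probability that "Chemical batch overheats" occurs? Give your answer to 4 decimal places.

0.9111

P(Quench path lost) [OR] = 1 − (1−0.27) × (1−0.35) = 0.525500
P(Vent system down) [OR] = 1 − (1−0.24) × (1−0.42) × (1−0.33) × (1−0.11) = 0.737151
P(Cooling jacket inoperative) [AND] = 0.19 × 0.37 × 0.44 = 0.030932
P(Temperature loop fails) [AND] = 0.40 × 0.35 = 0.140000
P(Interlock chain unavailable) [OR] = 1 − (1−0.06) × (1−0.030932) × (1−0.140000) × (1−0.09) = 0.287111
P(Chemical batch overheats) [OR] = 1 − (1−0.525500) × (1−0.737151) × (1−0.287111) = 0.911087
Rounded to 4 decimal places: P(Chemical batch overheats) ≈ 0.9111.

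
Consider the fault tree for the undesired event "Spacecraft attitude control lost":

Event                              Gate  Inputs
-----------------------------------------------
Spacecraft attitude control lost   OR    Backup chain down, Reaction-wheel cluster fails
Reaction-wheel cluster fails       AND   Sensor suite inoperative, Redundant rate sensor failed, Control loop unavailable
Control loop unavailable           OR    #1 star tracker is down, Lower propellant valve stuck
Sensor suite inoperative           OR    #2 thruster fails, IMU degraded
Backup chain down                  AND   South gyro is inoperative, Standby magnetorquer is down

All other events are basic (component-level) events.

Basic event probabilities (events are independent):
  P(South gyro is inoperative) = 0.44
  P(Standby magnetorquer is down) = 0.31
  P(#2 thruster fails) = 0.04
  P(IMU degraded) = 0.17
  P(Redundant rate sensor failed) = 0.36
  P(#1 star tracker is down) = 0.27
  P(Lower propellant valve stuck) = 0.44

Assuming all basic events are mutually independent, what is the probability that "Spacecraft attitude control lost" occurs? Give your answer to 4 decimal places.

0.1737

P(Backup chain down) [AND] = 0.44 × 0.31 = 0.136400
P(Sensor suite inoperative) [OR] = 1 − (1−0.04) × (1−0.17) = 0.203200
P(Control loop unavailable) [OR] = 1 − (1−0.27) × (1−0.44) = 0.591200
P(Reaction-wheel cluster fails) [AND] = 0.203200 × 0.36 × 0.591200 = 0.043247
P(Spacecraft attitude control lost) [OR] = 1 − (1−0.136400) × (1−0.043247) = 0.173748
Rounded to 4 decimal places: P(Spacecraft attitude control lost) ≈ 0.1737.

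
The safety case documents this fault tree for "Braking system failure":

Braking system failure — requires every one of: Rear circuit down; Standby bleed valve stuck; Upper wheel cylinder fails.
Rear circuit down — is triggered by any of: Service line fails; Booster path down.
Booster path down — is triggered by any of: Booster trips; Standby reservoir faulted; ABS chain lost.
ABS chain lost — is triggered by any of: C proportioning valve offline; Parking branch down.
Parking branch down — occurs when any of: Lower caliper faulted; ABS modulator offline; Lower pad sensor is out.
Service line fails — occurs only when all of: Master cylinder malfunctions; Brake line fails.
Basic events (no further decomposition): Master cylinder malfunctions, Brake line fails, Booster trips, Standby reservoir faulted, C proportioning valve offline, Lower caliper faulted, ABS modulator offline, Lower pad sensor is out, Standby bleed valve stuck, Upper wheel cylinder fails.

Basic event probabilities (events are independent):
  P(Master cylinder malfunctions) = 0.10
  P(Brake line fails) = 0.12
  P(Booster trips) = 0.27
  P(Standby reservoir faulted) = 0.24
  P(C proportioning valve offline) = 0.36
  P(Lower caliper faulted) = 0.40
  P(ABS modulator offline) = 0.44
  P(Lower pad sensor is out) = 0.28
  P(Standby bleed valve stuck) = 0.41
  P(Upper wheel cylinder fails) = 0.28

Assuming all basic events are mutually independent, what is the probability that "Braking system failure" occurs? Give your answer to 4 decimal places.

0.1051

P(Service line fails) [AND] = 0.10 × 0.12 = 0.012000
P(Parking branch down) [OR] = 1 − (1−0.40) × (1−0.44) × (1−0.28) = 0.758080
P(ABS chain lost) [OR] = 1 − (1−0.36) × (1−0.758080) = 0.845171
P(Booster path down) [OR] = 1 − (1−0.27) × (1−0.24) × (1−0.845171) = 0.914101
P(Rear circuit down) [OR] = 1 − (1−0.012000) × (1−0.914101) = 0.915132
P(Braking system failure) [AND] = 0.915132 × 0.41 × 0.28 = 0.105057
Rounded to 4 decimal places: P(Braking system failure) ≈ 0.1051.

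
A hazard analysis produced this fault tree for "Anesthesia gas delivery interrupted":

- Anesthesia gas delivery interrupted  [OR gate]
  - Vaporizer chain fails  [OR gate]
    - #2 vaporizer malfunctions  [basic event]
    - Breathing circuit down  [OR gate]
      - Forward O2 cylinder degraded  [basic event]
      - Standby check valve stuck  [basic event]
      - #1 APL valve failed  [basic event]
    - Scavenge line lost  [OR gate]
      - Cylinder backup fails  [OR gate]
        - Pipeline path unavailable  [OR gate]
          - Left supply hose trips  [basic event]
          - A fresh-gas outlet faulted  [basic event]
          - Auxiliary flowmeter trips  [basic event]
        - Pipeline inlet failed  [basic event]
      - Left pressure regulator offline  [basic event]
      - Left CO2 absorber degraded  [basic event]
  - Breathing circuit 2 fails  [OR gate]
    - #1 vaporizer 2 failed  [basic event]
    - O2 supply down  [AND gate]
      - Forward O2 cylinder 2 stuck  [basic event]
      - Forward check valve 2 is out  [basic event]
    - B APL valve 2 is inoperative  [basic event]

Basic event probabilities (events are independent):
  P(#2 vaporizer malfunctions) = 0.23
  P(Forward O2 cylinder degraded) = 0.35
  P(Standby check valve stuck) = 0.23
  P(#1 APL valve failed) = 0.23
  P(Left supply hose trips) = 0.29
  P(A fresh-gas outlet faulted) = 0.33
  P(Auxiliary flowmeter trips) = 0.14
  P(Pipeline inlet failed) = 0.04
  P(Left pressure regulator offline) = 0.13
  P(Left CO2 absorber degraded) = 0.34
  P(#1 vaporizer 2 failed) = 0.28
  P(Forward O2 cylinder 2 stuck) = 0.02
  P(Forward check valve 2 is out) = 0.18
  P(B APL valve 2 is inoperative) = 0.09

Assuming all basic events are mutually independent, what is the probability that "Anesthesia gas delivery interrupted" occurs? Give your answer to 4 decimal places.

P(Breathing circuit down) [OR] = 1 − (1−0.35) × (1−0.23) × (1−0.23) = 0.614615
P(Pipeline path unavailable) [OR] = 1 − (1−0.29) × (1−0.33) × (1−0.14) = 0.590898
P(Cylinder backup fails) [OR] = 1 − (1−0.590898) × (1−0.04) = 0.607262
P(Scavenge line lost) [OR] = 1 − (1−0.607262) × (1−0.13) × (1−0.34) = 0.774490
P(Vaporizer chain fails) [OR] = 1 − (1−0.23) × (1−0.614615) × (1−0.774490) = 0.933081
P(O2 supply down) [AND] = 0.02 × 0.18 = 0.003600
P(Breathing circuit 2 fails) [OR] = 1 − (1−0.28) × (1−0.003600) × (1−0.09) = 0.347159
P(Anesthesia gas delivery interrupted) [OR] = 1 − (1−0.933081) × (1−0.347159) = 0.956313
Rounded to 4 decimal places: P(Anesthesia gas delivery interrupted) ≈ 0.9563.

0.9563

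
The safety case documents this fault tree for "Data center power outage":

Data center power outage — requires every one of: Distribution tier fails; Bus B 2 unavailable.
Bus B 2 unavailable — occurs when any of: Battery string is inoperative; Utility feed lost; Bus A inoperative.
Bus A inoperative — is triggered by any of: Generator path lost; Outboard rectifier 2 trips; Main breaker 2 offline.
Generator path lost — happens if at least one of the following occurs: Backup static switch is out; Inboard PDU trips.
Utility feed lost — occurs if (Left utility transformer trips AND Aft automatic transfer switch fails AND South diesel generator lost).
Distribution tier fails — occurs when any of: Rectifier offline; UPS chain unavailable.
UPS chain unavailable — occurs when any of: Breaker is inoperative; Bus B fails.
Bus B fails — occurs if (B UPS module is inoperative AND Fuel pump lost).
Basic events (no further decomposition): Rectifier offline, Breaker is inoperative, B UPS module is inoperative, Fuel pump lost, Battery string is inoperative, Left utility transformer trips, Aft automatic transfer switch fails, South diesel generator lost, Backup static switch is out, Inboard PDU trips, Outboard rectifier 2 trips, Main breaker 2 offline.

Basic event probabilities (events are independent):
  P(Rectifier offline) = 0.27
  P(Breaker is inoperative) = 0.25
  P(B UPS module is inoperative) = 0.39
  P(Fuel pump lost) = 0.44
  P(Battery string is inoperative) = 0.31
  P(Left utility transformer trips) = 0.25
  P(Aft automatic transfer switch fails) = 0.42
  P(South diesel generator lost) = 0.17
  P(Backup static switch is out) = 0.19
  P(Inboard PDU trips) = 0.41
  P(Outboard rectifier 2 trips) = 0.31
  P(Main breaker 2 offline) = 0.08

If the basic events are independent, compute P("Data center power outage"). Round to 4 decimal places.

0.4341

P(Bus B fails) [AND] = 0.39 × 0.44 = 0.171600
P(UPS chain unavailable) [OR] = 1 − (1−0.25) × (1−0.171600) = 0.378700
P(Distribution tier fails) [OR] = 1 − (1−0.27) × (1−0.378700) = 0.546451
P(Utility feed lost) [AND] = 0.25 × 0.42 × 0.17 = 0.017850
P(Generator path lost) [OR] = 1 − (1−0.19) × (1−0.41) = 0.522100
P(Bus A inoperative) [OR] = 1 − (1−0.522100) × (1−0.31) × (1−0.08) = 0.696629
P(Bus B 2 unavailable) [OR] = 1 − (1−0.31) × (1−0.017850) × (1−0.696629) = 0.794410
P(Data center power outage) [AND] = 0.546451 × 0.794410 = 0.434106
Rounded to 4 decimal places: P(Data center power outage) ≈ 0.4341.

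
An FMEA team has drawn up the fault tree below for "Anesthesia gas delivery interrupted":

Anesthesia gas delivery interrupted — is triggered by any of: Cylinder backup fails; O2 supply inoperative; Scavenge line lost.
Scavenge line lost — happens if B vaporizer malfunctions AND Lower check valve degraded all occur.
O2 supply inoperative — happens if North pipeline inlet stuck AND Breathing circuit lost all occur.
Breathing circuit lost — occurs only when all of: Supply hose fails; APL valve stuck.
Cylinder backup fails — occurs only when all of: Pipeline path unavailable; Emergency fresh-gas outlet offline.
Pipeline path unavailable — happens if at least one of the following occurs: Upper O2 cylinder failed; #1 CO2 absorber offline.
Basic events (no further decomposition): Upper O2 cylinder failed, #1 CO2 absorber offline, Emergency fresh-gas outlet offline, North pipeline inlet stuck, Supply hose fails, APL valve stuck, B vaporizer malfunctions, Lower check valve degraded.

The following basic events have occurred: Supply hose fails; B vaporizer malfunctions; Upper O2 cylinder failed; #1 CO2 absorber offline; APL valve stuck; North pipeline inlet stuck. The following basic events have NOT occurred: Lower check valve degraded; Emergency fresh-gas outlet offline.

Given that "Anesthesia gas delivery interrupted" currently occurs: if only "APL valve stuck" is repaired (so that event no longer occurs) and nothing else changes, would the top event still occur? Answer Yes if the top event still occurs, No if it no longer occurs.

No

Counterfactual: set "APL valve stuck" to not occurred.
Pipeline path unavailable [OR]: Upper O2 cylinder failed=occurs, #1 CO2 absorber offline=occurs → at least one input occurs → occurs.
Cylinder backup fails [AND]: Pipeline path unavailable=occurs, Emergency fresh-gas outlet offline=not → not all inputs occur → does not occur.
Breathing circuit lost [AND]: Supply hose fails=occurs, APL valve stuck=not → not all inputs occur → does not occur.
O2 supply inoperative [AND]: North pipeline inlet stuck=occurs, Breathing circuit lost=not → not all inputs occur → does not occur.
Scavenge line lost [AND]: B vaporizer malfunctions=occurs, Lower check valve degraded=not → not all inputs occur → does not occur.
Anesthesia gas delivery interrupted [OR]: Cylinder backup fails=not, O2 supply inoperative=not, Scavenge line lost=not → no input occurs → does not occur.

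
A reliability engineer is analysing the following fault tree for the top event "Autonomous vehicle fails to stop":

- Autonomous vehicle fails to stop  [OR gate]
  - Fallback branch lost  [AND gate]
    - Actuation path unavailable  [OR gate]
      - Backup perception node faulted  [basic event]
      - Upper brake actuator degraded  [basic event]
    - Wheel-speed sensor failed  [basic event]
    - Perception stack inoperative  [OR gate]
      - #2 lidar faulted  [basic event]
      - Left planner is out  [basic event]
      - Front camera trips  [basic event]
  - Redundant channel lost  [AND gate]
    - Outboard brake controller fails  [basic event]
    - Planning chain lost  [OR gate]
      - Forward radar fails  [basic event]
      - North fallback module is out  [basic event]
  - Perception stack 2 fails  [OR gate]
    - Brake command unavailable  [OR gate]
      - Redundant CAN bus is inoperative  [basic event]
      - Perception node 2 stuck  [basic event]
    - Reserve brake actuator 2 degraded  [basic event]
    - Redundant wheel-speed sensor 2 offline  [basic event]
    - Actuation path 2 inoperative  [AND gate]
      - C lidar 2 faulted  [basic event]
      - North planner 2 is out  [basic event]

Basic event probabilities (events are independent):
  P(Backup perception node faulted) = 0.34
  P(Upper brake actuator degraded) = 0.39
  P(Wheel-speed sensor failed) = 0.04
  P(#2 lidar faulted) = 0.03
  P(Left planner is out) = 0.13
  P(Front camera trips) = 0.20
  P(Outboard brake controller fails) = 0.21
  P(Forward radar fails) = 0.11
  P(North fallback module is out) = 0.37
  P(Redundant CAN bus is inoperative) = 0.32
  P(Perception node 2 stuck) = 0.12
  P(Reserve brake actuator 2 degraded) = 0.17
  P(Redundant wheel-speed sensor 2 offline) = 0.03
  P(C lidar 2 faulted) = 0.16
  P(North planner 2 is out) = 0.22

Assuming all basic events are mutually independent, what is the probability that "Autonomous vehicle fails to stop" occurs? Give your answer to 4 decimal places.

P(Actuation path unavailable) [OR] = 1 − (1−0.34) × (1−0.39) = 0.597400
P(Perception stack inoperative) [OR] = 1 − (1−0.03) × (1−0.13) × (1−0.20) = 0.324880
P(Fallback branch lost) [AND] = 0.597400 × 0.04 × 0.324880 = 0.007763
P(Planning chain lost) [OR] = 1 − (1−0.11) × (1−0.37) = 0.439300
P(Redundant channel lost) [AND] = 0.21 × 0.439300 = 0.092253
P(Brake command unavailable) [OR] = 1 − (1−0.32) × (1−0.12) = 0.401600
P(Actuation path 2 inoperative) [AND] = 0.16 × 0.22 = 0.035200
P(Perception stack 2 fails) [OR] = 1 − (1−0.401600) × (1−0.17) × (1−0.03) × (1−0.035200) = 0.535187
P(Autonomous vehicle fails to stop) [OR] = 1 − (1−0.007763) × (1−0.092253) × (1−0.535187) = 0.581343
Rounded to 4 decimal places: P(Autonomous vehicle fails to stop) ≈ 0.5813.

0.5813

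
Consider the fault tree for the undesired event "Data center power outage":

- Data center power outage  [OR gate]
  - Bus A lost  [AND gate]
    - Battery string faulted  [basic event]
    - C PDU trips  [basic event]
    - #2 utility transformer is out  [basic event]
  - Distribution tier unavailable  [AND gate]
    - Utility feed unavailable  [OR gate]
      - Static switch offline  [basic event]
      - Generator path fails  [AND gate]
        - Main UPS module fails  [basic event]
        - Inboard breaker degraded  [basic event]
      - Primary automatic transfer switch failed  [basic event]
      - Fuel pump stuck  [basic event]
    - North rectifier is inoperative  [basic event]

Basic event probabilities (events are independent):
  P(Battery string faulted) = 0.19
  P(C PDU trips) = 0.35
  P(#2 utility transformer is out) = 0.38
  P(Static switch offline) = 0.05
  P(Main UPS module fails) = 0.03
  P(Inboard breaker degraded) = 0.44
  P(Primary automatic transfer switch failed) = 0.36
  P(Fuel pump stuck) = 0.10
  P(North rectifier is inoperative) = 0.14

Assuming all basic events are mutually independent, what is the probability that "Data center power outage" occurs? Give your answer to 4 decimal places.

0.0880

P(Bus A lost) [AND] = 0.19 × 0.35 × 0.38 = 0.025270
P(Generator path fails) [AND] = 0.03 × 0.44 = 0.013200
P(Utility feed unavailable) [OR] = 1 − (1−0.05) × (1−0.013200) × (1−0.36) × (1−0.10) = 0.460023
P(Distribution tier unavailable) [AND] = 0.460023 × 0.14 = 0.064403
P(Data center power outage) [OR] = 1 − (1−0.025270) × (1−0.064403) = 0.088046
Rounded to 4 decimal places: P(Data center power outage) ≈ 0.0880.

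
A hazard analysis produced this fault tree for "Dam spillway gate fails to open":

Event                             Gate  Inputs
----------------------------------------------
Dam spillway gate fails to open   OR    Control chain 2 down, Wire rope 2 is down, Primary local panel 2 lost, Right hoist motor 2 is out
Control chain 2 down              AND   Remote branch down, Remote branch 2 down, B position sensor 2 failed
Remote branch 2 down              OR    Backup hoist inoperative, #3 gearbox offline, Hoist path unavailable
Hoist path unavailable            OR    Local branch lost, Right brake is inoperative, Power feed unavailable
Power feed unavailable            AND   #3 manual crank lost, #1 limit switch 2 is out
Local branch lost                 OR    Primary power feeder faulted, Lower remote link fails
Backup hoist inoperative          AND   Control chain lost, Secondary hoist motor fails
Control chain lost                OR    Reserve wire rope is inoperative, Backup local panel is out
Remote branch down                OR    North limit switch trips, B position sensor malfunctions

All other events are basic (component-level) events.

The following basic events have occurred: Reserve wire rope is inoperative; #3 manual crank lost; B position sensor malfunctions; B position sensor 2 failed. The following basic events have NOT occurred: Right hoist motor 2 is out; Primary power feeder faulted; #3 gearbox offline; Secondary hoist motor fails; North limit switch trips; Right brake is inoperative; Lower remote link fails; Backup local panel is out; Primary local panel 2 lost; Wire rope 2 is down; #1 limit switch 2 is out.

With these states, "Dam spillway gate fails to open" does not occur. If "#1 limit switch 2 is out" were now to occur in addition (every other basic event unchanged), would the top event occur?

Yes

Counterfactual: set "#1 limit switch 2 is out" to occurred.
Remote branch down [OR]: North limit switch trips=not, B position sensor malfunctions=occurs → at least one input occurs → occurs.
Control chain lost [OR]: Reserve wire rope is inoperative=occurs, Backup local panel is out=not → at least one input occurs → occurs.
Backup hoist inoperative [AND]: Control chain lost=occurs, Secondary hoist motor fails=not → not all inputs occur → does not occur.
Local branch lost [OR]: Primary power feeder faulted=not, Lower remote link fails=not → no input occurs → does not occur.
Power feed unavailable [AND]: #3 manual crank lost=occurs, #1 limit switch 2 is out=occurs → all inputs occur → occurs.
Hoist path unavailable [OR]: Local branch lost=not, Right brake is inoperative=not, Power feed unavailable=occurs → at least one input occurs → occurs.
Remote branch 2 down [OR]: Backup hoist inoperative=not, #3 gearbox offline=not, Hoist path unavailable=occurs → at least one input occurs → occurs.
Control chain 2 down [AND]: Remote branch down=occurs, Remote branch 2 down=occurs, B position sensor 2 failed=occurs → all inputs occur → occurs.
Dam spillway gate fails to open [OR]: Control chain 2 down=occurs, Wire rope 2 is down=not, Primary local panel 2 lost=not, Right hoist motor 2 is out=not → at least one input occurs → occurs.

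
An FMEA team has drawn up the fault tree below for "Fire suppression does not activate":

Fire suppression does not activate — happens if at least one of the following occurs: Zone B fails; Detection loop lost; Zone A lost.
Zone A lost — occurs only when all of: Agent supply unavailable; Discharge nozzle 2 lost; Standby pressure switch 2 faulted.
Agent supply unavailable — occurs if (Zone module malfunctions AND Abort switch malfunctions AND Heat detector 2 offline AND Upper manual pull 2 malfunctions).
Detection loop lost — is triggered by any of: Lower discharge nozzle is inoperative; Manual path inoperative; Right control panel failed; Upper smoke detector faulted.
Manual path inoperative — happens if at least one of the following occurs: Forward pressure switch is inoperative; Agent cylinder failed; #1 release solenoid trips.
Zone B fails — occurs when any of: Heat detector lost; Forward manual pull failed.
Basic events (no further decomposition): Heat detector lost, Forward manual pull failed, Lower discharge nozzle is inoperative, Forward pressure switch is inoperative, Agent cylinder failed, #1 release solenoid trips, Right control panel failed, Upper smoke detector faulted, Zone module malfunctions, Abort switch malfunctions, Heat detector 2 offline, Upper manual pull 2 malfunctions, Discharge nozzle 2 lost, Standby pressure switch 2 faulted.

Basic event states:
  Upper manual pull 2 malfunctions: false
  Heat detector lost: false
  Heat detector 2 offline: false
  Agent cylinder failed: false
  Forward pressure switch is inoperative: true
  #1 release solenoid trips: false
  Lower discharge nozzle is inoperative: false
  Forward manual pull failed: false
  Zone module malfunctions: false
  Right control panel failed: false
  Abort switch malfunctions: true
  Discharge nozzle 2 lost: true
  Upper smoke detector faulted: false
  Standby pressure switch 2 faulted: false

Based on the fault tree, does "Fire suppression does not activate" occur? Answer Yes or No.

Zone B fails [OR]: Heat detector lost=not, Forward manual pull failed=not → no input occurs → does not occur.
Manual path inoperative [OR]: Forward pressure switch is inoperative=occurs, Agent cylinder failed=not, #1 release solenoid trips=not → at least one input occurs → occurs.
Detection loop lost [OR]: Lower discharge nozzle is inoperative=not, Manual path inoperative=occurs, Right control panel failed=not, Upper smoke detector faulted=not → at least one input occurs → occurs.
Agent supply unavailable [AND]: Zone module malfunctions=not, Abort switch malfunctions=occurs, Heat detector 2 offline=not, Upper manual pull 2 malfunctions=not → not all inputs occur → does not occur.
Zone A lost [AND]: Agent supply unavailable=not, Discharge nozzle 2 lost=occurs, Standby pressure switch 2 faulted=not → not all inputs occur → does not occur.
Fire suppression does not activate [OR]: Zone B fails=not, Detection loop lost=occurs, Zone A lost=not → at least one input occurs → occurs.

Yes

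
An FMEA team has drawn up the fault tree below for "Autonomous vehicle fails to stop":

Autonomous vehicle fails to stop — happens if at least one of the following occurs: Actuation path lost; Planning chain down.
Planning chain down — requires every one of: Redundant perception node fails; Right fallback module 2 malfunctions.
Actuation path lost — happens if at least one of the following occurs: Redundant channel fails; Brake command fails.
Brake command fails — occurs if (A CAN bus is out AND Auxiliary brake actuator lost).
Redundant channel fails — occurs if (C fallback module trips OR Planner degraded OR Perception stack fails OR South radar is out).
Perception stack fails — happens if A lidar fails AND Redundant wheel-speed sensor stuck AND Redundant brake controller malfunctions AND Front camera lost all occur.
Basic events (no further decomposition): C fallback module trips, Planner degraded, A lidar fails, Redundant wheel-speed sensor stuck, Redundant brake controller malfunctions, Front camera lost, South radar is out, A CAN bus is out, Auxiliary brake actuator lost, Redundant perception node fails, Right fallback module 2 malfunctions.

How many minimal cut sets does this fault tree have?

6

Perception stack fails [AND]: one cut set from each child combined → 1 × 1 × 1 × 1 = 1 cut set(s).
Redundant channel fails [OR]: union of children's cut sets → 4 cut set(s).
Brake command fails [AND]: one cut set from each child combined → 1 × 1 = 1 cut set(s).
Actuation path lost [OR]: union of children's cut sets → 5 cut set(s).
Planning chain down [AND]: one cut set from each child combined → 1 × 1 = 1 cut set(s).
Autonomous vehicle fails to stop [OR]: union of children's cut sets → 6 cut set(s).
Minimal cut sets: {C fallback module trips}; {Planner degraded}; {A lidar fails, Front camera lost, Redundant brake controller malfunctions, Redundant wheel-speed sensor stuck}; {South radar is out}; {A CAN bus is out, Auxiliary brake actuator lost}; {Redundant perception node fails, Right fallback module 2 malfunctions}.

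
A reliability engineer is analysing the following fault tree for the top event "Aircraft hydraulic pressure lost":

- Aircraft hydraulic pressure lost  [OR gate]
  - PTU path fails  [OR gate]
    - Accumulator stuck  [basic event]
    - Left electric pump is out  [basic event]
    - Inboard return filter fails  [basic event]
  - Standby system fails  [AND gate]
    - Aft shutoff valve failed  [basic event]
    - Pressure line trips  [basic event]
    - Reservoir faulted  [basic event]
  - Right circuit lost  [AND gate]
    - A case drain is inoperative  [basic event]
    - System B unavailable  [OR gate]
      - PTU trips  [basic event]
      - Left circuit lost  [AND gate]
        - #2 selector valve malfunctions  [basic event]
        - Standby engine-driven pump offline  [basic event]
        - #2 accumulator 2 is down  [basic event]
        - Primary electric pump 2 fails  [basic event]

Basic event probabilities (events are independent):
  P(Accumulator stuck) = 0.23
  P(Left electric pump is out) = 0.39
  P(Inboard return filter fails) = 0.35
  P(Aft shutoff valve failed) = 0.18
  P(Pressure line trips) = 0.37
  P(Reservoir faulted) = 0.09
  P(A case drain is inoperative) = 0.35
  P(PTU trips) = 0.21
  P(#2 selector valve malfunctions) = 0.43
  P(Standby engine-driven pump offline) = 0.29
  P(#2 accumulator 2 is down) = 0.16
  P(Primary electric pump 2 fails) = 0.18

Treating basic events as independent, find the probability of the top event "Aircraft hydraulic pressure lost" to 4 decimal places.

P(PTU path fails) [OR] = 1 − (1−0.23) × (1−0.39) × (1−0.35) = 0.694695
P(Standby system fails) [AND] = 0.18 × 0.37 × 0.09 = 0.005994
P(Left circuit lost) [AND] = 0.43 × 0.29 × 0.16 × 0.18 = 0.003591
P(System B unavailable) [OR] = 1 − (1−0.21) × (1−0.003591) = 0.212837
P(Right circuit lost) [AND] = 0.35 × 0.212837 = 0.074493
P(Aircraft hydraulic pressure lost) [OR] = 1 − (1−0.694695) × (1−0.005994) × (1−0.074493) = 0.719132
Rounded to 4 decimal places: P(Aircraft hydraulic pressure lost) ≈ 0.7191.

0.7191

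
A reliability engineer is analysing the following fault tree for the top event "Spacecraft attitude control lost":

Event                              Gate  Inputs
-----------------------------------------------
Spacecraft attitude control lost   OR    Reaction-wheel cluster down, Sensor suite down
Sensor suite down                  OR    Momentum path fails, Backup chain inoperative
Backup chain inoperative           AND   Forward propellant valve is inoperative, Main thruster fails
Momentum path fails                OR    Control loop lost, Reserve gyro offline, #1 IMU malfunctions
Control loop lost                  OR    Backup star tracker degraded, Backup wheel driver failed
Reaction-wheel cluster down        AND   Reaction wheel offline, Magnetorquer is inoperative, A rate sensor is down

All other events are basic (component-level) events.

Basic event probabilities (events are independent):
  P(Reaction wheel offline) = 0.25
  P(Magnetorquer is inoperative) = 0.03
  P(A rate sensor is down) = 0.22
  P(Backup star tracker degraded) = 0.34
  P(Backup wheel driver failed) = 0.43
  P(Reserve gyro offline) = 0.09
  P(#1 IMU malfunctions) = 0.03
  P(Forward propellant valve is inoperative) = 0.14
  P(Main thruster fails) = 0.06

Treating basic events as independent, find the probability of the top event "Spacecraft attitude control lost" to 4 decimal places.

P(Reaction-wheel cluster down) [AND] = 0.25 × 0.03 × 0.22 = 0.001650
P(Control loop lost) [OR] = 1 − (1−0.34) × (1−0.43) = 0.623800
P(Momentum path fails) [OR] = 1 − (1−0.623800) × (1−0.09) × (1−0.03) = 0.667928
P(Backup chain inoperative) [AND] = 0.14 × 0.06 = 0.008400
P(Sensor suite down) [OR] = 1 − (1−0.667928) × (1−0.008400) = 0.670717
P(Spacecraft attitude control lost) [OR] = 1 − (1−0.001650) × (1−0.670717) = 0.671260
Rounded to 4 decimal places: P(Spacecraft attitude control lost) ≈ 0.6713.

0.6713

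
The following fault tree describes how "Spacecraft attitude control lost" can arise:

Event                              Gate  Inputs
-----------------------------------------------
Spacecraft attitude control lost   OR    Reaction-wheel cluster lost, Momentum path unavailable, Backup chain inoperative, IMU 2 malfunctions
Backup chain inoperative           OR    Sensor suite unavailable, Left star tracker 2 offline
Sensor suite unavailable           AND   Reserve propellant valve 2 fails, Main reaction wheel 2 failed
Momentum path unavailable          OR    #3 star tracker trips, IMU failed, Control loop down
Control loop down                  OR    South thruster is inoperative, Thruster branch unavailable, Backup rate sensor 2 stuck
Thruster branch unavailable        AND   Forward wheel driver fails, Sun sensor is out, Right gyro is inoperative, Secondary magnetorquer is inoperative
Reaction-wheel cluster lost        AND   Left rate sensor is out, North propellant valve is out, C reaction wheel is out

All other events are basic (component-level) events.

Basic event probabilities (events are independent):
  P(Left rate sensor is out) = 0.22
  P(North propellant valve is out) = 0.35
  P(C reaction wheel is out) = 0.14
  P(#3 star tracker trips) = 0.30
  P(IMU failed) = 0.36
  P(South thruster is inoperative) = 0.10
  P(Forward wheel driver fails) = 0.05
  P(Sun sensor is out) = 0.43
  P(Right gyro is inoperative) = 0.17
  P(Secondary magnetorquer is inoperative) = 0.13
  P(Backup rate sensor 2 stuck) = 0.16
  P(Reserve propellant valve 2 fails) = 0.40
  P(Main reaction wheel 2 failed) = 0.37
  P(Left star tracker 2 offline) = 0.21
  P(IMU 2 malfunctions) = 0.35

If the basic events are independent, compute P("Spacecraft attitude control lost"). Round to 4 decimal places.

0.8535

P(Reaction-wheel cluster lost) [AND] = 0.22 × 0.35 × 0.14 = 0.010780
P(Thruster branch unavailable) [AND] = 0.05 × 0.43 × 0.17 × 0.13 = 0.000475
P(Control loop down) [OR] = 1 − (1−0.10) × (1−0.000475) × (1−0.16) = 0.244359
P(Momentum path unavailable) [OR] = 1 − (1−0.30) × (1−0.36) × (1−0.244359) = 0.661473
P(Sensor suite unavailable) [AND] = 0.40 × 0.37 = 0.148000
P(Backup chain inoperative) [OR] = 1 − (1−0.148000) × (1−0.21) = 0.326920
P(Spacecraft attitude control lost) [OR] = 1 − (1−0.010780) × (1−0.661473) × (1−0.326920) × (1−0.35) = 0.853490
Rounded to 4 decimal places: P(Spacecraft attitude control lost) ≈ 0.8535.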